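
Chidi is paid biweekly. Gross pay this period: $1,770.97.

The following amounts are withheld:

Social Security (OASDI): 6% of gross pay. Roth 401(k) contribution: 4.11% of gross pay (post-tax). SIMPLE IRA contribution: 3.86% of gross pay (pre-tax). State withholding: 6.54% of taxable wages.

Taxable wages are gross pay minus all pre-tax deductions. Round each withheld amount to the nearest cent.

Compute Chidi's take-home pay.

$1,412.21

SIMPLE IRA contribution: $1,770.97 × 0.0386 = $68.36
Taxable wages = $1,770.97 − $68.36 = $1,702.61
State withholding: $1,702.61 × 0.0654 = $111.35
Social Security (OASDI): $1,770.97 × 0.06 = $106.26
Roth 401(k) contribution: $1,770.97 × 0.0411 = $72.79
Total deductions = $68.36 + $111.35 + $106.26 + $72.79 = $358.76
Net pay = $1,770.97 − $358.76 = $1,412.21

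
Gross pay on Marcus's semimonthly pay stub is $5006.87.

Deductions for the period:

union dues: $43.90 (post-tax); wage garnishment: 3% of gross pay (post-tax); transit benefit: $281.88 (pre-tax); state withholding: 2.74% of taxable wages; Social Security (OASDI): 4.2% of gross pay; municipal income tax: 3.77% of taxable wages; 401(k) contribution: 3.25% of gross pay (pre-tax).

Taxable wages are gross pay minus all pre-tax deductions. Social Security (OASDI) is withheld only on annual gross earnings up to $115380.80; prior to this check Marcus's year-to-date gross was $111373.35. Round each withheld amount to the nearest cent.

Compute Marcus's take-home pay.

401(k) contribution: $5006.87 × 0.0325 = $162.72
Transit benefit: $281.88
Pre-tax total = $162.72 + $281.88 = $444.60
Taxable wages = $5006.87 − $444.60 = $4562.27
Municipal income tax: $4562.27 × 0.0377 = $172.00
State withholding: $4562.27 × 0.0274 = $125.01
Social Security (OASDI): only $115380.80 − $111373.35 = $4007.45 of this check is subject → $4007.45 × 0.042 = $168.31
Union dues: $43.90
Wage garnishment: $5006.87 × 0.03 = $150.21
Total deductions = $162.72 + $281.88 + $172.00 + $125.01 + $168.31 + $43.90 + $150.21 = $1104.03
Net pay = $5006.87 − $1104.03 = $3902.84

$3902.84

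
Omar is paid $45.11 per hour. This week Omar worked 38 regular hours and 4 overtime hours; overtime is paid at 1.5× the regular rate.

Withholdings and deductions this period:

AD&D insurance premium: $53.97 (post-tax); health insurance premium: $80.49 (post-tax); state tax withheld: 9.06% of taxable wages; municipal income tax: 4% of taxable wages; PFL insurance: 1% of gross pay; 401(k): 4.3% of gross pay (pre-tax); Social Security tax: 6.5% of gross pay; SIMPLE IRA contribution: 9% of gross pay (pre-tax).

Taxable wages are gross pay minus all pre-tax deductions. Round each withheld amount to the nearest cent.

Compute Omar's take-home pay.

$1212.79

Regular pay: 38 × $45.11 = $1714.18
Overtime pay: 4 × $45.11 × 1.5 = $270.66
Gross pay = $1714.18 + $270.66 = $1984.84
401(k): $1984.84 × 0.043 = $85.35
SIMPLE IRA contribution: $1984.84 × 0.09 = $178.64
Pre-tax total = $85.35 + $178.64 = $263.99
Taxable wages = $1984.84 − $263.99 = $1720.85
State tax withheld: $1720.85 × 0.0906 = $155.91
Municipal income tax: $1720.85 × 0.04 = $68.83
PFL insurance: $1984.84 × 0.01 = $19.85
Social Security tax: $1984.84 × 0.065 = $129.01
Health insurance premium: $80.49
AD&D insurance premium: $53.97
Total deductions = $85.35 + $178.64 + $155.91 + $68.83 + $19.85 + $129.01 + $80.49 + $53.97 = $772.05
Net pay = $1984.84 − $772.05 = $1212.79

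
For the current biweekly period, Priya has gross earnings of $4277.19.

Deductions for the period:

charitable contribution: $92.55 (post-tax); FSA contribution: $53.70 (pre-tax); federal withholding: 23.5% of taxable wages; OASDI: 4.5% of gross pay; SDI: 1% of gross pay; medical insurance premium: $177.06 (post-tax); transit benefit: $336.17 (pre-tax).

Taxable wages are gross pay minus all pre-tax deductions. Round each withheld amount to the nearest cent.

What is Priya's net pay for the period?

FSA contribution: $53.70
Transit benefit: $336.17
Pre-tax total = $53.70 + $336.17 = $389.87
Taxable wages = $4277.19 − $389.87 = $3887.32
Federal withholding: $3887.32 × 0.235 = $913.52
SDI: $4277.19 × 0.01 = $42.77
OASDI: $4277.19 × 0.045 = $192.47
Charitable contribution: $92.55
Medical insurance premium: $177.06
Total deductions = $53.70 + $336.17 + $913.52 + $42.77 + $192.47 + $92.55 + $177.06 = $1808.24
Net pay = $4277.19 − $1808.24 = $2468.95

$2468.95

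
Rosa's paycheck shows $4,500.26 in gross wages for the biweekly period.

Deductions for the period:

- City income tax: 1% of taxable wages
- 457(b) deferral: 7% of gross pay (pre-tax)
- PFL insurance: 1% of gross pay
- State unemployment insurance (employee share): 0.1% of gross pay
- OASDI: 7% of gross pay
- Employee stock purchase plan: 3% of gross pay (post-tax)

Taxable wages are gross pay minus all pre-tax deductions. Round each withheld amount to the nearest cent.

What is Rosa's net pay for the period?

$3,643.86

457(b) deferral: $4,500.26 × 0.07 = $315.02
Taxable wages = $4,500.26 − $315.02 = $4,185.24
City income tax: $4,185.24 × 0.01 = $41.85
OASDI: $4,500.26 × 0.07 = $315.02
State unemployment insurance (employee share): $4,500.26 × 0.001 = $4.50
PFL insurance: $4,500.26 × 0.01 = $45.00
Employee stock purchase plan: $4,500.26 × 0.03 = $135.01
Total deductions = $315.02 + $41.85 + $315.02 + $4.50 + $45.00 + $135.01 = $856.40
Net pay = $4,500.26 − $856.40 = $3,643.86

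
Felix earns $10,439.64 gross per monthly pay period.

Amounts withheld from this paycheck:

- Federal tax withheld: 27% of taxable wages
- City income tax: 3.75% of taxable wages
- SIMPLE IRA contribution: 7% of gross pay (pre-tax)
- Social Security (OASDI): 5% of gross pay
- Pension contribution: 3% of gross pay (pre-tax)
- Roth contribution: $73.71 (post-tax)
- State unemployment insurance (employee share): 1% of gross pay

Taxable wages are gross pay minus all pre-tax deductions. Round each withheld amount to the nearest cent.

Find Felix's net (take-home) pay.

SIMPLE IRA contribution: $10,439.64 × 0.07 = $730.77
Pension contribution: $10,439.64 × 0.03 = $313.19
Pre-tax total = $730.77 + $313.19 = $1,043.96
Taxable wages = $10,439.64 − $1,043.96 = $9,395.68
City income tax: $9,395.68 × 0.0375 = $352.34
Federal tax withheld: $9,395.68 × 0.27 = $2,536.83
State unemployment insurance (employee share): $10,439.64 × 0.01 = $104.40
Social Security (OASDI): $10,439.64 × 0.05 = $521.98
Roth contribution: $73.71
Total deductions = $730.77 + $313.19 + $352.34 + $2,536.83 + $104.40 + $521.98 + $73.71 = $4,633.22
Net pay = $10,439.64 − $4,633.22 = $5,806.42

$5,806.42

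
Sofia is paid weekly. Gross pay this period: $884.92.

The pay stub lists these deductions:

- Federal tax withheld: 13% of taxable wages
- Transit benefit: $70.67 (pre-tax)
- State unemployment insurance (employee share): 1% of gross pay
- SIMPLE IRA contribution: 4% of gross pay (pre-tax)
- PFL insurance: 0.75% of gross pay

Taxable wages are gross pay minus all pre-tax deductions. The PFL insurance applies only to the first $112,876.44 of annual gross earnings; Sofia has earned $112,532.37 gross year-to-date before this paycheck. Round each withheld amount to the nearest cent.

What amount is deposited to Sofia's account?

$666.17

Transit benefit: $70.67
SIMPLE IRA contribution: $884.92 × 0.04 = $35.40
Pre-tax total = $70.67 + $35.40 = $106.07
Taxable wages = $884.92 − $106.07 = $778.85
Federal tax withheld: $778.85 × 0.13 = $101.25
PFL insurance: only $112,876.44 − $112,532.37 = $344.07 of this check is subject → $344.07 × 0.0075 = $2.58
State unemployment insurance (employee share): $884.92 × 0.01 = $8.85
Total deductions = $70.67 + $35.40 + $101.25 + $2.58 + $8.85 = $218.75
Net pay = $884.92 − $218.75 = $666.17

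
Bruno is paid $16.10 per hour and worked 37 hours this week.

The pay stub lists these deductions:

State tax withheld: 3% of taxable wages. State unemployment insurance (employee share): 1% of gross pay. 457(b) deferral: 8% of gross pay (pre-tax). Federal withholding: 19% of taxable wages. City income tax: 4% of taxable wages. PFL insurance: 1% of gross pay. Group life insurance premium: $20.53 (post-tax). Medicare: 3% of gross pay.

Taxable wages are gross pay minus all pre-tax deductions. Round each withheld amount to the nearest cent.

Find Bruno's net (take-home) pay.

$355.23

Gross pay: 37 × $16.10 = $595.70
457(b) deferral: $595.70 × 0.08 = $47.66
Taxable wages = $595.70 − $47.66 = $548.04
Federal withholding: $548.04 × 0.19 = $104.13
State tax withheld: $548.04 × 0.03 = $16.44
City income tax: $548.04 × 0.04 = $21.92
State unemployment insurance (employee share): $595.70 × 0.01 = $5.96
PFL insurance: $595.70 × 0.01 = $5.96
Medicare: $595.70 × 0.03 = $17.87
Group life insurance premium: $20.53
Total deductions = $47.66 + $104.13 + $16.44 + $21.92 + $5.96 + $5.96 + $17.87 + $20.53 = $240.47
Net pay = $595.70 − $240.47 = $355.23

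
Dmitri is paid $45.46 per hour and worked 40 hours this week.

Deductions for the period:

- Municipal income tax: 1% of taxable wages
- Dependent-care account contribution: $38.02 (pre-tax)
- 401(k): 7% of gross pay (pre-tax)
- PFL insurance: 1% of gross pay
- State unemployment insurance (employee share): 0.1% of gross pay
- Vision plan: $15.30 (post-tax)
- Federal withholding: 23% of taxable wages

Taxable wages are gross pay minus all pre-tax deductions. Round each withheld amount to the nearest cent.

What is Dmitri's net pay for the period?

$1221.05

Gross pay: 40 × $45.46 = $1818.40
401(k): $1818.40 × 0.07 = $127.29
Dependent-care account contribution: $38.02
Pre-tax total = $127.29 + $38.02 = $165.31
Taxable wages = $1818.40 − $165.31 = $1653.09
Municipal income tax: $1653.09 × 0.01 = $16.53
Federal withholding: $1653.09 × 0.23 = $380.21
PFL insurance: $1818.40 × 0.01 = $18.18
State unemployment insurance (employee share): $1818.40 × 0.001 = $1.82
Vision plan: $15.30
Total deductions = $127.29 + $38.02 + $16.53 + $380.21 + $18.18 + $1.82 + $15.30 = $597.35
Net pay = $1818.40 − $597.35 = $1221.05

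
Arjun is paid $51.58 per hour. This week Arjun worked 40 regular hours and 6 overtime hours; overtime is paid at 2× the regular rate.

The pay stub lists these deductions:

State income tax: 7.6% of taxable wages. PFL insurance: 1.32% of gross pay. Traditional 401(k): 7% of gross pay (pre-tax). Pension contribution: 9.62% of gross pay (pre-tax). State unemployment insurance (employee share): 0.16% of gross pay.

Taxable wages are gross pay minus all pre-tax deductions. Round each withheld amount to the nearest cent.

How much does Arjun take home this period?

Regular pay: 40 × $51.58 = $2063.20
Overtime pay: 6 × $51.58 × 2 = $618.96
Gross pay = $2063.20 + $618.96 = $2682.16
Pension contribution: $2682.16 × 0.0962 = $258.02
Traditional 401(k): $2682.16 × 0.07 = $187.75
Pre-tax total = $258.02 + $187.75 = $445.77
Taxable wages = $2682.16 − $445.77 = $2236.39
State income tax: $2236.39 × 0.076 = $169.97
PFL insurance: $2682.16 × 0.0132 = $35.40
State unemployment insurance (employee share): $2682.16 × 0.0016 = $4.29
Total deductions = $258.02 + $187.75 + $169.97 + $35.40 + $4.29 = $655.43
Net pay = $2682.16 − $655.43 = $2026.73

$2026.73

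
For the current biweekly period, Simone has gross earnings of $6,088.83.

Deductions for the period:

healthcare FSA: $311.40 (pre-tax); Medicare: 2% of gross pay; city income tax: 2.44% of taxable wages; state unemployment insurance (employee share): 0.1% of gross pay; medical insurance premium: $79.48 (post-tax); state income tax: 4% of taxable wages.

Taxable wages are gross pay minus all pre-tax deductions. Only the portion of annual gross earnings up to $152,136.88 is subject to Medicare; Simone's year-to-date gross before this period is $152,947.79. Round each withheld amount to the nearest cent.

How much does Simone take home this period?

$5,319.79

Healthcare FSA: $311.40
Taxable wages = $6,088.83 − $311.40 = $5,777.43
City income tax: $5,777.43 × 0.0244 = $140.97
State income tax: $5,777.43 × 0.04 = $231.10
Medicare: annual cap $152,136.88 already reached (YTD $152,947.79), so $0.00
State unemployment insurance (employee share): $6,088.83 × 0.001 = $6.09
Medical insurance premium: $79.48
Total deductions = $311.40 + $140.97 + $231.10 + $0.00 + $6.09 + $79.48 = $769.04
Net pay = $6,088.83 − $769.04 = $5,319.79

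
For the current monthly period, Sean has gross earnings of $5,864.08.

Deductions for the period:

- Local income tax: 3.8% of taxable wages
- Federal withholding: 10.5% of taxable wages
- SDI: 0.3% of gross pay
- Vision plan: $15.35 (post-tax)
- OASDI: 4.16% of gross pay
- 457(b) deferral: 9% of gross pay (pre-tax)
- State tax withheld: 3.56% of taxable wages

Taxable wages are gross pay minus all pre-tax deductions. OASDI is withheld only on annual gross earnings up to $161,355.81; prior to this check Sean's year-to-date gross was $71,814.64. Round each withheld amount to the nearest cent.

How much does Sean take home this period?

457(b) deferral: $5,864.08 × 0.09 = $527.77
Taxable wages = $5,864.08 − $527.77 = $5,336.31
Local income tax: $5,336.31 × 0.038 = $202.78
Federal withholding: $5,336.31 × 0.105 = $560.31
State tax withheld: $5,336.31 × 0.0356 = $189.97
OASDI: cap not yet reached, full $5,864.08 is subject → $5,864.08 × 0.0416 = $243.95
SDI: $5,864.08 × 0.003 = $17.59
Vision plan: $15.35
Total deductions = $527.77 + $202.78 + $560.31 + $189.97 + $243.95 + $17.59 + $15.35 = $1,757.72
Net pay = $5,864.08 − $1,757.72 = $4,106.36

$4,106.36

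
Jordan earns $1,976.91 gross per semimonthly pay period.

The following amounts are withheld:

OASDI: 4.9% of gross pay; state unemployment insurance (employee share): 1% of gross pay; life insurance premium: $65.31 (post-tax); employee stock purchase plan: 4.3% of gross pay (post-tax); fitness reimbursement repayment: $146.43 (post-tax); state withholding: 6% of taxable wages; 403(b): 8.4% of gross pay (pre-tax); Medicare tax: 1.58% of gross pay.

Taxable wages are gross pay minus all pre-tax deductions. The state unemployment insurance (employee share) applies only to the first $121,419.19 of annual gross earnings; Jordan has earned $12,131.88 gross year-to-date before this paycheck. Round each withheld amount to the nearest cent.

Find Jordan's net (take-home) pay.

$1,257.57

403(b): $1,976.91 × 0.084 = $166.06
Taxable wages = $1,976.91 − $166.06 = $1,810.85
State withholding: $1,810.85 × 0.06 = $108.65
OASDI: $1,976.91 × 0.049 = $96.87
State unemployment insurance (employee share): cap not yet reached, full $1,976.91 is subject → $1,976.91 × 0.01 = $19.77
Medicare tax: $1,976.91 × 0.0158 = $31.24
Employee stock purchase plan: $1,976.91 × 0.043 = $85.01
Fitness reimbursement repayment: $146.43
Life insurance premium: $65.31
Total deductions = $166.06 + $108.65 + $96.87 + $19.77 + $31.24 + $85.01 + $146.43 + $65.31 = $719.34
Net pay = $1,976.91 − $719.34 = $1,257.57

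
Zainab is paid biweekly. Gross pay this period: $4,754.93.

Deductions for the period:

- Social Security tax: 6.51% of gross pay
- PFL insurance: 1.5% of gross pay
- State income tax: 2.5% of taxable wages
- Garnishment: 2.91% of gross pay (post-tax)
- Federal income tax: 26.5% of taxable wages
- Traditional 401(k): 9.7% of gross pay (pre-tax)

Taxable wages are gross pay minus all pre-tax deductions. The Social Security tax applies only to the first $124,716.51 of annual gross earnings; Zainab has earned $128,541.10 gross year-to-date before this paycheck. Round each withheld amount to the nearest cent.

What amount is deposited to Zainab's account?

Traditional 401(k): $4,754.93 × 0.097 = $461.23
Taxable wages = $4,754.93 − $461.23 = $4,293.70
State income tax: $4,293.70 × 0.025 = $107.34
Federal income tax: $4,293.70 × 0.265 = $1,137.83
Social Security tax: annual cap $124,716.51 already reached (YTD $128,541.10), so $0.00
PFL insurance: $4,754.93 × 0.015 = $71.32
Garnishment: $4,754.93 × 0.0291 = $138.37
Total deductions = $461.23 + $107.34 + $1,137.83 + $0.00 + $71.32 + $138.37 = $1,916.09
Net pay = $4,754.93 − $1,916.09 = $2,838.84

$2,838.84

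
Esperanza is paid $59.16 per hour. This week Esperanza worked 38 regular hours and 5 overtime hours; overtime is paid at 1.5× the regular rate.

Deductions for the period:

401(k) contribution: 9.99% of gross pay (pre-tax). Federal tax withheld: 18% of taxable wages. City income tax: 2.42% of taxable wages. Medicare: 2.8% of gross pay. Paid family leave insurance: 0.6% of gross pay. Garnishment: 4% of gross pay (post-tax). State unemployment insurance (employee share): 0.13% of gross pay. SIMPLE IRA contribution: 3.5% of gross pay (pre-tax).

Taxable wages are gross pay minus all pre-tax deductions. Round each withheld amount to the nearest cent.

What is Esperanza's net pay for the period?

Regular pay: 38 × $59.16 = $2248.08
Overtime pay: 5 × $59.16 × 1.5 = $443.70
Gross pay = $2248.08 + $443.70 = $2691.78
401(k) contribution: $2691.78 × 0.0999 = $268.91
SIMPLE IRA contribution: $2691.78 × 0.035 = $94.21
Pre-tax total = $268.91 + $94.21 = $363.12
Taxable wages = $2691.78 − $363.12 = $2328.66
Federal tax withheld: $2328.66 × 0.18 = $419.16
City income tax: $2328.66 × 0.0242 = $56.35
State unemployment insurance (employee share): $2691.78 × 0.0013 = $3.50
Paid family leave insurance: $2691.78 × 0.006 = $16.15
Medicare: $2691.78 × 0.028 = $75.37
Garnishment: $2691.78 × 0.04 = $107.67
Total deductions = $268.91 + $94.21 + $419.16 + $56.35 + $3.50 + $16.15 + $75.37 + $107.67 = $1041.32
Net pay = $2691.78 − $1041.32 = $1650.46

$1650.46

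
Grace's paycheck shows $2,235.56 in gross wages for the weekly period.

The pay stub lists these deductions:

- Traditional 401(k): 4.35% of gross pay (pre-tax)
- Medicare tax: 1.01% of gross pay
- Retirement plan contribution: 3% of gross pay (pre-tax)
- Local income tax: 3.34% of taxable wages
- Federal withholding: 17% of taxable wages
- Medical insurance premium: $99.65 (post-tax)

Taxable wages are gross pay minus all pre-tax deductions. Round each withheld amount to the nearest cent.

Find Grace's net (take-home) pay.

Traditional 401(k): $2,235.56 × 0.0435 = $97.25
Retirement plan contribution: $2,235.56 × 0.03 = $67.07
Pre-tax total = $97.25 + $67.07 = $164.32
Taxable wages = $2,235.56 − $164.32 = $2,071.24
Local income tax: $2,071.24 × 0.0334 = $69.18
Federal withholding: $2,071.24 × 0.17 = $352.11
Medicare tax: $2,235.56 × 0.0101 = $22.58
Medical insurance premium: $99.65
Total deductions = $97.25 + $67.07 + $69.18 + $352.11 + $22.58 + $99.65 = $707.84
Net pay = $2,235.56 − $707.84 = $1,527.72

$1,527.72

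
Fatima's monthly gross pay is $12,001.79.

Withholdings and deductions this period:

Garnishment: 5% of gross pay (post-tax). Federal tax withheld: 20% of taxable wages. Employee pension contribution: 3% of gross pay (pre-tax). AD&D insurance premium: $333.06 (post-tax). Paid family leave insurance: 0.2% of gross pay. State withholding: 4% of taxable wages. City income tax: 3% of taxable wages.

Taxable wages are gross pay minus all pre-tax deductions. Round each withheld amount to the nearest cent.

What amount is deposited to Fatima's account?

Employee pension contribution: $12,001.79 × 0.03 = $360.05
Taxable wages = $12,001.79 − $360.05 = $11,641.74
Federal tax withheld: $11,641.74 × 0.2 = $2,328.35
City income tax: $11,641.74 × 0.03 = $349.25
State withholding: $11,641.74 × 0.04 = $465.67
Paid family leave insurance: $12,001.79 × 0.002 = $24.00
AD&D insurance premium: $333.06
Garnishment: $12,001.79 × 0.05 = $600.09
Total deductions = $360.05 + $2,328.35 + $349.25 + $465.67 + $24.00 + $333.06 + $600.09 = $4,460.47
Net pay = $12,001.79 − $4,460.47 = $7,541.32

$7,541.32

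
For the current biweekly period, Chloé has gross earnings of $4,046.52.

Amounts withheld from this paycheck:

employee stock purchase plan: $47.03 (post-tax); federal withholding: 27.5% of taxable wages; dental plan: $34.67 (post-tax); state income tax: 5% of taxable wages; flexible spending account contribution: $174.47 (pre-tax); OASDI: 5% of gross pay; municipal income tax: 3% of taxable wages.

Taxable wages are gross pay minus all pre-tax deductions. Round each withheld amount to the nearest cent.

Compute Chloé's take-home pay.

Flexible spending account contribution: $174.47
Taxable wages = $4,046.52 − $174.47 = $3,872.05
State income tax: $3,872.05 × 0.05 = $193.60
Federal withholding: $3,872.05 × 0.275 = $1,064.81
Municipal income tax: $3,872.05 × 0.03 = $116.16
OASDI: $4,046.52 × 0.05 = $202.33
Dental plan: $34.67
Employee stock purchase plan: $47.03
Total deductions = $174.47 + $193.60 + $1,064.81 + $116.16 + $202.33 + $34.67 + $47.03 = $1,833.07
Net pay = $4,046.52 − $1,833.07 = $2,213.45

$2,213.45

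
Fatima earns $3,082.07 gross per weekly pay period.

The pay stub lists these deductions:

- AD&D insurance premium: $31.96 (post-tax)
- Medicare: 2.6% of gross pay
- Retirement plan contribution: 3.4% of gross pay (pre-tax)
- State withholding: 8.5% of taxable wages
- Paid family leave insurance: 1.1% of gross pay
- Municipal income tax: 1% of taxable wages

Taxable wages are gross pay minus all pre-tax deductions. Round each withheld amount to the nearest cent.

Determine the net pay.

Retirement plan contribution: $3,082.07 × 0.034 = $104.79
Taxable wages = $3,082.07 − $104.79 = $2,977.28
State withholding: $2,977.28 × 0.085 = $253.07
Municipal income tax: $2,977.28 × 0.01 = $29.77
Paid family leave insurance: $3,082.07 × 0.011 = $33.90
Medicare: $3,082.07 × 0.026 = $80.13
AD&D insurance premium: $31.96
Total deductions = $104.79 + $253.07 + $29.77 + $33.90 + $80.13 + $31.96 = $533.62
Net pay = $3,082.07 − $533.62 = $2,548.45

$2,548.45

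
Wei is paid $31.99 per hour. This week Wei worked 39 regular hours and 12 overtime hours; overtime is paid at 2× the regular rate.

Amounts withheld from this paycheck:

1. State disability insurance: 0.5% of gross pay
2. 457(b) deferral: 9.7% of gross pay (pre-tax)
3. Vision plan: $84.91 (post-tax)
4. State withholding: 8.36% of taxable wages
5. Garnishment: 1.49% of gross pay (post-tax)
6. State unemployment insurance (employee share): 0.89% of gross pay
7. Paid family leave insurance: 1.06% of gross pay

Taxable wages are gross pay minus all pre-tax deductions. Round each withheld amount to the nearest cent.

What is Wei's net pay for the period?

Regular pay: 39 × $31.99 = $1247.61
Overtime pay: 12 × $31.99 × 2 = $767.76
Gross pay = $1247.61 + $767.76 = $2015.37
457(b) deferral: $2015.37 × 0.097 = $195.49
Taxable wages = $2015.37 − $195.49 = $1819.88
State withholding: $1819.88 × 0.0836 = $152.14
State disability insurance: $2015.37 × 0.005 = $10.08
State unemployment insurance (employee share): $2015.37 × 0.0089 = $17.94
Paid family leave insurance: $2015.37 × 0.0106 = $21.36
Garnishment: $2015.37 × 0.0149 = $30.03
Vision plan: $84.91
Total deductions = $195.49 + $152.14 + $10.08 + $17.94 + $21.36 + $30.03 + $84.91 = $511.95
Net pay = $2015.37 − $511.95 = $1503.42

$1503.42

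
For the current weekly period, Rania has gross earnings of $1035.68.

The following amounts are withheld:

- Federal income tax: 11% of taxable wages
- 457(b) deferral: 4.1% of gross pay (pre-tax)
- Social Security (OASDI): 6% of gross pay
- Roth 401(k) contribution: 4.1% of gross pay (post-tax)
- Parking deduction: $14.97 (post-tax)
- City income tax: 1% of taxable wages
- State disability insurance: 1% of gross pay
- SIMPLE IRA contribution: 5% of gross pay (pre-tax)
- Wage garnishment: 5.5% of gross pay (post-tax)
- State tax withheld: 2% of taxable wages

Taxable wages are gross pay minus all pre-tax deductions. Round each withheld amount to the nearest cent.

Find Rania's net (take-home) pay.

$622.75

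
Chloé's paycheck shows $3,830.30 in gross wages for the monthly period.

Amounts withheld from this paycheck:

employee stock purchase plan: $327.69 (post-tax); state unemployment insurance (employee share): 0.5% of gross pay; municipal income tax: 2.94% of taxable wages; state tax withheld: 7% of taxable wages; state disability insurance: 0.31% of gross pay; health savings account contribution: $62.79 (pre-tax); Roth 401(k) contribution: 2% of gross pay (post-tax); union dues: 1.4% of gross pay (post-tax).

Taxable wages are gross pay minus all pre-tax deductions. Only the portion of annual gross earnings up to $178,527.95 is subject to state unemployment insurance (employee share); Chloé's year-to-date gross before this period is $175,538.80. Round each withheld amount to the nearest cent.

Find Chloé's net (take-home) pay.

Health savings account contribution: $62.79
Taxable wages = $3,830.30 − $62.79 = $3,767.51
State tax withheld: $3,767.51 × 0.07 = $263.73
Municipal income tax: $3,767.51 × 0.0294 = $110.76
State unemployment insurance (employee share): only $178,527.95 − $175,538.80 = $2,989.15 of this check is subject → $2,989.15 × 0.005 = $14.95
State disability insurance: $3,830.30 × 0.0031 = $11.87
Roth 401(k) contribution: $3,830.30 × 0.02 = $76.61
Union dues: $3,830.30 × 0.014 = $53.62
Employee stock purchase plan: $327.69
Total deductions = $62.79 + $263.73 + $110.76 + $14.95 + $11.87 + $76.61 + $53.62 + $327.69 = $922.02
Net pay = $3,830.30 − $922.02 = $2,908.28

$2,908.28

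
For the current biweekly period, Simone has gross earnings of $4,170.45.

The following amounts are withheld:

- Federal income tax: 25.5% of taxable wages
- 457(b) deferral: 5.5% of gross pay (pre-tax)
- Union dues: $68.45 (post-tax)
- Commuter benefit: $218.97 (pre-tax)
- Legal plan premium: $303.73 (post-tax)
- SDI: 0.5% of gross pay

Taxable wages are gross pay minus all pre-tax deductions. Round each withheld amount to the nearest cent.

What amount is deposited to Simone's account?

$2,379.94

Commuter benefit: $218.97
457(b) deferral: $4,170.45 × 0.055 = $229.37
Pre-tax total = $218.97 + $229.37 = $448.34
Taxable wages = $4,170.45 − $448.34 = $3,722.11
Federal income tax: $3,722.11 × 0.255 = $949.14
SDI: $4,170.45 × 0.005 = $20.85
Legal plan premium: $303.73
Union dues: $68.45
Total deductions = $218.97 + $229.37 + $949.14 + $20.85 + $303.73 + $68.45 = $1,790.51
Net pay = $4,170.45 − $1,790.51 = $2,379.94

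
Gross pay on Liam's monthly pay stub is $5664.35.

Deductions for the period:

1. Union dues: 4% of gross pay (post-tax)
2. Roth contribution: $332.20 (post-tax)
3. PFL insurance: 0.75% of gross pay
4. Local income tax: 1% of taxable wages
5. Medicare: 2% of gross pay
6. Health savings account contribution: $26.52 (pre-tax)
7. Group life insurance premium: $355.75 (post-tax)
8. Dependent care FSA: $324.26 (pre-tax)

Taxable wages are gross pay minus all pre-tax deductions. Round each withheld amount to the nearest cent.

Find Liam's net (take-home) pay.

Dependent care FSA: $324.26
Health savings account contribution: $26.52
Pre-tax total = $324.26 + $26.52 = $350.78
Taxable wages = $5664.35 − $350.78 = $5313.57
Local income tax: $5313.57 × 0.01 = $53.14
Medicare: $5664.35 × 0.02 = $113.29
PFL insurance: $5664.35 × 0.0075 = $42.48
Group life insurance premium: $355.75
Union dues: $5664.35 × 0.04 = $226.57
Roth contribution: $332.20
Total deductions = $324.26 + $26.52 + $53.14 + $113.29 + $42.48 + $355.75 + $226.57 + $332.20 = $1474.21
Net pay = $5664.35 − $1474.21 = $4190.14

$4190.14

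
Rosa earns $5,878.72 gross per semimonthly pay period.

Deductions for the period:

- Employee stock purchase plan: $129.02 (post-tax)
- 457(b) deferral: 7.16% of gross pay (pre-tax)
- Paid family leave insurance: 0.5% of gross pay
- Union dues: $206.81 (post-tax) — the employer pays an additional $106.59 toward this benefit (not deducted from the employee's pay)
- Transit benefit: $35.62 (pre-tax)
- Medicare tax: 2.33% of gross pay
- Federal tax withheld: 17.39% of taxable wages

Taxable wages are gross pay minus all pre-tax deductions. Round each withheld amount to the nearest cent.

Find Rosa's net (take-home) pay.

Transit benefit: $35.62
457(b) deferral: $5,878.72 × 0.0716 = $420.92
Pre-tax total = $35.62 + $420.92 = $456.54
Taxable wages = $5,878.72 − $456.54 = $5,422.18
Federal tax withheld: $5,422.18 × 0.1739 = $942.92
Paid family leave insurance: $5,878.72 × 0.005 = $29.39
Medicare tax: $5,878.72 × 0.0233 = $136.97
Union dues: $206.81
Employee stock purchase plan: $129.02
(Employer's $106.59 toward union dues is not withheld from the employee.)
Total deductions = $35.62 + $420.92 + $942.92 + $29.39 + $136.97 + $206.81 + $129.02 = $1,901.65
Net pay = $5,878.72 − $1,901.65 = $3,977.07

$3,977.07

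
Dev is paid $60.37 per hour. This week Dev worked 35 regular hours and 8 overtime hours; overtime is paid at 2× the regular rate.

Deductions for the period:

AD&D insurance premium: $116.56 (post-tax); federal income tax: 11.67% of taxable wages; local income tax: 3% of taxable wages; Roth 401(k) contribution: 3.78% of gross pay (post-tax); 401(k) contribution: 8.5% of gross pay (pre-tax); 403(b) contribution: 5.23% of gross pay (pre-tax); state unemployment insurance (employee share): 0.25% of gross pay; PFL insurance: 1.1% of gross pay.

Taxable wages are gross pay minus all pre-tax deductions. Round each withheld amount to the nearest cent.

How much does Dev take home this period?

Regular pay: 35 × $60.37 = $2112.95
Overtime pay: 8 × $60.37 × 2 = $965.92
Gross pay = $2112.95 + $965.92 = $3078.87
403(b) contribution: $3078.87 × 0.0523 = $161.02
401(k) contribution: $3078.87 × 0.085 = $261.70
Pre-tax total = $161.02 + $261.70 = $422.72
Taxable wages = $3078.87 − $422.72 = $2656.15
Federal income tax: $2656.15 × 0.1167 = $309.97
Local income tax: $2656.15 × 0.03 = $79.68
State unemployment insurance (employee share): $3078.87 × 0.0025 = $7.70
PFL insurance: $3078.87 × 0.011 = $33.87
AD&D insurance premium: $116.56
Roth 401(k) contribution: $3078.87 × 0.0378 = $116.38
Total deductions = $161.02 + $261.70 + $309.97 + $79.68 + $7.70 + $33.87 + $116.56 + $116.38 = $1086.88
Net pay = $3078.87 − $1086.88 = $1991.99

$1991.99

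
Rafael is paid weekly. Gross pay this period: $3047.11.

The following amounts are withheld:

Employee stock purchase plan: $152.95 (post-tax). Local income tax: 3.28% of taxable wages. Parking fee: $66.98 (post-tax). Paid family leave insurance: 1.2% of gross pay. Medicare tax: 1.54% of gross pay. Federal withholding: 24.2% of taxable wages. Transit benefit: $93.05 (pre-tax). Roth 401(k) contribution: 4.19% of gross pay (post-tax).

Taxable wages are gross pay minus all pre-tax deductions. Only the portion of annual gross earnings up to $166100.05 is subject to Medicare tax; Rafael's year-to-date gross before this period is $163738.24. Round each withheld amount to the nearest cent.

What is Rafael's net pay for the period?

$1721.75

Transit benefit: $93.05
Taxable wages = $3047.11 − $93.05 = $2954.06
Local income tax: $2954.06 × 0.0328 = $96.89
Federal withholding: $2954.06 × 0.242 = $714.88
Medicare tax: only $166100.05 − $163738.24 = $2361.81 of this check is subject → $2361.81 × 0.0154 = $36.37
Paid family leave insurance: $3047.11 × 0.012 = $36.57
Parking fee: $66.98
Roth 401(k) contribution: $3047.11 × 0.0419 = $127.67
Employee stock purchase plan: $152.95
Total deductions = $93.05 + $96.89 + $714.88 + $36.37 + $36.57 + $66.98 + $127.67 + $152.95 = $1325.36
Net pay = $3047.11 − $1325.36 = $1721.75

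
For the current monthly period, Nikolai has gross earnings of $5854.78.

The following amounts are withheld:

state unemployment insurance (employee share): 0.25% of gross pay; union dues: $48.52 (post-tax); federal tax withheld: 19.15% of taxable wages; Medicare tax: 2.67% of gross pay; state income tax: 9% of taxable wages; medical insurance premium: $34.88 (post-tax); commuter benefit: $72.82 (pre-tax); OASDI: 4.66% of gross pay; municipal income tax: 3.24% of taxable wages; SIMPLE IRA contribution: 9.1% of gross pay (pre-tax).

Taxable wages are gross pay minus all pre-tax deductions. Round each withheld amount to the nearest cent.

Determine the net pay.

SIMPLE IRA contribution: $5854.78 × 0.091 = $532.78
Commuter benefit: $72.82
Pre-tax total = $532.78 + $72.82 = $605.60
Taxable wages = $5854.78 − $605.60 = $5249.18
Municipal income tax: $5249.18 × 0.0324 = $170.07
State income tax: $5249.18 × 0.09 = $472.43
Federal tax withheld: $5249.18 × 0.1915 = $1005.22
Medicare tax: $5854.78 × 0.0267 = $156.32
State unemployment insurance (employee share): $5854.78 × 0.0025 = $14.64
OASDI: $5854.78 × 0.0466 = $272.83
Union dues: $48.52
Medical insurance premium: $34.88
Total deductions = $532.78 + $72.82 + $170.07 + $472.43 + $1005.22 + $156.32 + $14.64 + $272.83 + $48.52 + $34.88 = $2780.51
Net pay = $5854.78 − $2780.51 = $3074.27

$3074.27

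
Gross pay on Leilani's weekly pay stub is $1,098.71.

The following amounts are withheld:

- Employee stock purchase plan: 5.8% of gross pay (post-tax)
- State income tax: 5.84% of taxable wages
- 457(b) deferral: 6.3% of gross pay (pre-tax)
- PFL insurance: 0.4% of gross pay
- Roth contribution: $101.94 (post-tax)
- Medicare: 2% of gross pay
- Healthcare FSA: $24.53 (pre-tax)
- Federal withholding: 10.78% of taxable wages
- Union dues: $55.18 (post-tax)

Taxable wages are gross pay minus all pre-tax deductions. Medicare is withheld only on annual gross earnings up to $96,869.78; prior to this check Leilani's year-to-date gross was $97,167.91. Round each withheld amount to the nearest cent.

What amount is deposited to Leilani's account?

Healthcare FSA: $24.53
457(b) deferral: $1,098.71 × 0.063 = $69.22
Pre-tax total = $24.53 + $69.22 = $93.75
Taxable wages = $1,098.71 − $93.75 = $1,004.96
State income tax: $1,004.96 × 0.0584 = $58.69
Federal withholding: $1,004.96 × 0.1078 = $108.33
Medicare: annual cap $96,869.78 already reached (YTD $97,167.91), so $0.00
PFL insurance: $1,098.71 × 0.004 = $4.39
Roth contribution: $101.94
Union dues: $55.18
Employee stock purchase plan: $1,098.71 × 0.058 = $63.73
Total deductions = $24.53 + $69.22 + $58.69 + $108.33 + $0.00 + $4.39 + $101.94 + $55.18 + $63.73 = $486.01
Net pay = $1,098.71 − $486.01 = $612.70

$612.70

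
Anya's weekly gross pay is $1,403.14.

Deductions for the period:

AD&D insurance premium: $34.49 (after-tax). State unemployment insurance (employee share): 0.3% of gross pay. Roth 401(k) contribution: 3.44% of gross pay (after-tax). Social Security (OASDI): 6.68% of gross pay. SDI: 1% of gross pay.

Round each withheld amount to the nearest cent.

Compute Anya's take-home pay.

$1,208.41

State unemployment insurance (employee share): $1,403.14 × 0.003 = $4.21
SDI: $1,403.14 × 0.01 = $14.03
Social Security (OASDI): $1,403.14 × 0.0668 = $93.73
Roth 401(k) contribution: $1,403.14 × 0.0344 = $48.27
AD&D insurance premium: $34.49
Total deductions = $4.21 + $14.03 + $93.73 + $48.27 + $34.49 = $194.73
Net pay = $1,403.14 − $194.73 = $1,208.41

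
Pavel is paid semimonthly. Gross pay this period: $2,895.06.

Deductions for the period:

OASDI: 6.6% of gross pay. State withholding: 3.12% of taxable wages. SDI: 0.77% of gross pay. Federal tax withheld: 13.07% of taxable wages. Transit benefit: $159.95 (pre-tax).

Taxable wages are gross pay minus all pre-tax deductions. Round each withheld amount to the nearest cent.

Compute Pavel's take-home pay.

$2,078.93

Transit benefit: $159.95
Taxable wages = $2,895.06 − $159.95 = $2,735.11
Federal tax withheld: $2,735.11 × 0.1307 = $357.48
State withholding: $2,735.11 × 0.0312 = $85.34
SDI: $2,895.06 × 0.0077 = $22.29
OASDI: $2,895.06 × 0.066 = $191.07
Total deductions = $159.95 + $357.48 + $85.34 + $22.29 + $191.07 = $816.13
Net pay = $2,895.06 − $816.13 = $2,078.93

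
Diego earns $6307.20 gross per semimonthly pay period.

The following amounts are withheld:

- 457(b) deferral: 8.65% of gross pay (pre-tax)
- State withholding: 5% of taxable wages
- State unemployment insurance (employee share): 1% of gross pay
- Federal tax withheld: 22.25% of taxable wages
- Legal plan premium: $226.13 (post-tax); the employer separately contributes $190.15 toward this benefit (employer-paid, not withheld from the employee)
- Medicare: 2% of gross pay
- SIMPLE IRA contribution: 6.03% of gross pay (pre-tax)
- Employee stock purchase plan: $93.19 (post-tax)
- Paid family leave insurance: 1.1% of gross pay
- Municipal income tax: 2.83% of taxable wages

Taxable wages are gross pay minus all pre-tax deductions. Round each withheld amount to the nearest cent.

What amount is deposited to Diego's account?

SIMPLE IRA contribution: $6307.20 × 0.0603 = $380.32
457(b) deferral: $6307.20 × 0.0865 = $545.57
Pre-tax total = $380.32 + $545.57 = $925.89
Taxable wages = $6307.20 − $925.89 = $5381.31
Municipal income tax: $5381.31 × 0.0283 = $152.29
State withholding: $5381.31 × 0.05 = $269.07
Federal tax withheld: $5381.31 × 0.2225 = $1197.34
State unemployment insurance (employee share): $6307.20 × 0.01 = $63.07
Paid family leave insurance: $6307.20 × 0.011 = $69.38
Medicare: $6307.20 × 0.02 = $126.14
Employee stock purchase plan: $93.19
Legal plan premium: $226.13
(Employer's $190.15 toward legal plan premium is not withheld from the employee.)
Total deductions = $380.32 + $545.57 + $152.29 + $269.07 + $1197.34 + $63.07 + $69.38 + $126.14 + $93.19 + $226.13 = $3122.50
Net pay = $6307.20 − $3122.50 = $3184.70

$3184.70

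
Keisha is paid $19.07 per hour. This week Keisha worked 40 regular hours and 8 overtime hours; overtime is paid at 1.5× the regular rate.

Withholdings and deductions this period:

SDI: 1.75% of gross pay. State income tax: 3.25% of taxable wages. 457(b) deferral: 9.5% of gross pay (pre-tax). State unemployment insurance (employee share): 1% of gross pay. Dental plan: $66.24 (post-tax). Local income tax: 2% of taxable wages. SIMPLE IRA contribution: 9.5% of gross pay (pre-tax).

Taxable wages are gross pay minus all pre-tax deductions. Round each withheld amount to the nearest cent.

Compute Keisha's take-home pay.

Regular pay: 40 × $19.07 = $762.80
Overtime pay: 8 × $19.07 × 1.5 = $228.84
Gross pay = $762.80 + $228.84 = $991.64
457(b) deferral: $991.64 × 0.095 = $94.21
SIMPLE IRA contribution: $991.64 × 0.095 = $94.21
Pre-tax total = $94.21 + $94.21 = $188.42
Taxable wages = $991.64 − $188.42 = $803.22
Local income tax: $803.22 × 0.02 = $16.06
State income tax: $803.22 × 0.0325 = $26.10
State unemployment insurance (employee share): $991.64 × 0.01 = $9.92
SDI: $991.64 × 0.0175 = $17.35
Dental plan: $66.24
Total deductions = $94.21 + $94.21 + $16.06 + $26.10 + $9.92 + $17.35 + $66.24 = $324.09
Net pay = $991.64 − $324.09 = $667.55

$667.55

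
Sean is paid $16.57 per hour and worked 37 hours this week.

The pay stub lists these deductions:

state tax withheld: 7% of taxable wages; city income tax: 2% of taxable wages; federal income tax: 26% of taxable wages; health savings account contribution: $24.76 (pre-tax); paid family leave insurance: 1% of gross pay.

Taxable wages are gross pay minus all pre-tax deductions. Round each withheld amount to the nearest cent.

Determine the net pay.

$376.28

Gross pay: 37 × $16.57 = $613.09
Health savings account contribution: $24.76
Taxable wages = $613.09 − $24.76 = $588.33
Federal income tax: $588.33 × 0.26 = $152.97
State tax withheld: $588.33 × 0.07 = $41.18
City income tax: $588.33 × 0.02 = $11.77
Paid family leave insurance: $613.09 × 0.01 = $6.13
Total deductions = $24.76 + $152.97 + $41.18 + $11.77 + $6.13 = $236.81
Net pay = $613.09 − $236.81 = $376.28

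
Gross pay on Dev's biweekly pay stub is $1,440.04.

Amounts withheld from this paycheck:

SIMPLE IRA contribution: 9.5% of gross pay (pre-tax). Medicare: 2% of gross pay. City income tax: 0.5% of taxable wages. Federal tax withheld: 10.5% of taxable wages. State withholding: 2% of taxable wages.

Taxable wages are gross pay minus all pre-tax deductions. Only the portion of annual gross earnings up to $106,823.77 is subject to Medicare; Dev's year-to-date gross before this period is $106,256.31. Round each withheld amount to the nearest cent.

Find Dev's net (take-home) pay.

SIMPLE IRA contribution: $1,440.04 × 0.095 = $136.80
Taxable wages = $1,440.04 − $136.80 = $1,303.24
State withholding: $1,303.24 × 0.02 = $26.06
City income tax: $1,303.24 × 0.005 = $6.52
Federal tax withheld: $1,303.24 × 0.105 = $136.84
Medicare: only $106,823.77 − $106,256.31 = $567.46 of this check is subject → $567.46 × 0.02 = $11.35
Total deductions = $136.80 + $26.06 + $6.52 + $136.84 + $11.35 = $317.57
Net pay = $1,440.04 − $317.57 = $1,122.47

$1,122.47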